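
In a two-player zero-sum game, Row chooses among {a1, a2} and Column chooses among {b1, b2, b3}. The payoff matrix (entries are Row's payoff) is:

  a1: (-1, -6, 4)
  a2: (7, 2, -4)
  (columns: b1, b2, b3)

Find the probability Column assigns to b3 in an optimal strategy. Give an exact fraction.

Row minima: a1 → -6, a2 → -4; maximin = -4.
Column maxima: b1 → 7, b2 → 2, b3 → 4; minimax = 2.
-4 ≠ 2, so there is no saddle point; optimal play is mixed.
b1 is strictly dominated by b2 (it gives Row strictly more in every row), so Column never plays it.
On the remaining 2×2 (a1, a2 vs b2, b3):
Let Row play a1 with probability p. Expected payoff against b2: (-6)p + 2(1−p) = −8p + 2; against b3: 4p + (-4)(1−p) = 8p − 4.
Setting these equal: −8p + 2 = 8p − 4 ⇒ −16p = -6 ⇒ p = 3/8, and the value is (-8)·(3/8) + 2 = -1.
For Column: with q = P(b2), equating a1's and a2's payoffs gives −10q + 4 = 6q − 4 ⇒ q = 1/2.

1/2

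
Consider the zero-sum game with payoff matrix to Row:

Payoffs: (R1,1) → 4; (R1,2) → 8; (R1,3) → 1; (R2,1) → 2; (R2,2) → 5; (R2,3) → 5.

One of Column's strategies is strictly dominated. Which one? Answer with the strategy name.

1 holds Row's payoff strictly below 2 in every row: 4 < 8, 2 < 5.
So 2 is strictly dominated for Column.

2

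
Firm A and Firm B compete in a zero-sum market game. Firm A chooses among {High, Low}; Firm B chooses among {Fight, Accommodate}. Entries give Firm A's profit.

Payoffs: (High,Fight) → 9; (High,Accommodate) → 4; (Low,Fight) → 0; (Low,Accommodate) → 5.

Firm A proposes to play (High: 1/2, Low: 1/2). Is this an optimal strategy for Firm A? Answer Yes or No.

Against Fight this mix gives (1/2)·9 + (1/2)·0 = 9/2.
Against Accommodate this mix gives (1/2)·4 + (1/2)·5 = 9/2.
All of Firm B's active replies (Fight, Accommodate) yield 9/2, and no column does worse for Firm A. The mix makes Firm B indifferent and guarantees 9/2, so it is optimal.

Yes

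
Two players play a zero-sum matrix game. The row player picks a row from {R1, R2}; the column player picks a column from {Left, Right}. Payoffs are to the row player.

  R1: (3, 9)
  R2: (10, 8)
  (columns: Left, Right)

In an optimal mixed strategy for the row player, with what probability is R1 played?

Row minima: R1 → 3, R2 → 8; maximin = 8.
Column maxima: Left → 10, Right → 9; minimax = 9.
8 ≠ 9, so there is no saddle point; optimal play is mixed.
Let the row player play R1 with probability p. Expected payoff against Left: 3p + 10(1−p) = −7p + 10; against Right: 9p + 8(1−p) = p + 8.
Setting these equal: −7p + 10 = p + 8 ⇒ −8p = -2 ⇒ p = 1/4, and the value is (-7)·(1/4) + 10 = 33/4.
For the column player: with q = P(Left), equating R1's and R2's payoffs gives −6q + 9 = 2q + 8 ⇒ q = 1/8.

1/4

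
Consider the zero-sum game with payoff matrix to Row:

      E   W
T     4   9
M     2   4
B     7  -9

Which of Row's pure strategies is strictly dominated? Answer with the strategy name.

T gives a strictly higher payoff than M against every column: 4 > 2, 9 > 4.
So M is strictly dominated and Row never plays it.

M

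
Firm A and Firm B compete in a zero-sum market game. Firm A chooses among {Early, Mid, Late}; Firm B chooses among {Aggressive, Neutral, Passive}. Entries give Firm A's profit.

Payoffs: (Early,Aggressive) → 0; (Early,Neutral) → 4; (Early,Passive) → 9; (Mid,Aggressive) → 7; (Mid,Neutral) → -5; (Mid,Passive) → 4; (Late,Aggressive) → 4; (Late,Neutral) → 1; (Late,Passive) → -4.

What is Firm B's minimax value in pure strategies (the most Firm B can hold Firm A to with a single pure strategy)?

4

Column maxima: Aggressive → 7, Neutral → 4, Passive → 9.
The smallest of these is 4.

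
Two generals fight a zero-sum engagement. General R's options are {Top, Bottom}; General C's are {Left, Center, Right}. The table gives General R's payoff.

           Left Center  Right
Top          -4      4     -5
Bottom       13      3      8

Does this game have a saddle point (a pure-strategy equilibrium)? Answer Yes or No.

Row minima: Top → -5, Bottom → 3; maximin = 3.
Column maxima: Left → 13, Center → 4, Right → 8; minimax = 4.
3 ≠ 4, so no pure-strategy equilibrium exists.

No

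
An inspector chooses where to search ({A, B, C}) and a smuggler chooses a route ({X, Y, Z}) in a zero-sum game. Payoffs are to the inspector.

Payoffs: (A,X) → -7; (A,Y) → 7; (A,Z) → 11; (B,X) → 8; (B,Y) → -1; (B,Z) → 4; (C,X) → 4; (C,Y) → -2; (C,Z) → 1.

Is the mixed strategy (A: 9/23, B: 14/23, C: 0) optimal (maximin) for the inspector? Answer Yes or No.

Against X this mix gives (9/23)·(-7) + (14/23)·8 = 49/23.
Against Y this mix gives (9/23)·7 + (14/23)·(-1) = 49/23.
Against Z this mix gives (9/23)·11 + (14/23)·4 = 155/23.
All of the smuggler's active replies (X, Y) yield 49/23, and no column does worse for the inspector. The mix makes the smuggler indifferent and guarantees 49/23, so it is optimal.

Yes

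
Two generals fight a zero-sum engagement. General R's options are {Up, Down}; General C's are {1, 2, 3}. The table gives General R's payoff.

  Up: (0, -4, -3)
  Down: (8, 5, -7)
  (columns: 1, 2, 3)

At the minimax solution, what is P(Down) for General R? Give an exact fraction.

1/13

Row minima: Up → -4, Down → -7; maximin = -4.
Column maxima: 1 → 8, 2 → 5, 3 → -3; minimax = -3.
-4 ≠ -3, so there is no saddle point; optimal play is mixed.
1 is strictly dominated by 2 (it gives General R strictly more in every row), so General C never plays it.
On the remaining 2×2 (Up, Down vs 2, 3):
Let General R play Up with probability p. Expected payoff against 2: (-4)p + 5(1−p) = −9p + 5; against 3: (-3)p + (-7)(1−p) = 4p − 7.
Setting these equal: −9p + 5 = 4p − 7 ⇒ −13p = -12 ⇒ p = 12/13, and the value is (-9)·(12/13) + 5 = -43/13.
For General C: with q = P(2), equating Up's and Down's payoffs gives −q − 3 = 12q − 7 ⇒ q = 4/13.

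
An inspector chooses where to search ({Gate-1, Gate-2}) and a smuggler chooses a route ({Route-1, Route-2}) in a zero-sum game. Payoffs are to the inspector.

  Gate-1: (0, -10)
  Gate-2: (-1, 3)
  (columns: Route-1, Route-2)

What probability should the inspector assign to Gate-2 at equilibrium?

Row minima: Gate-1 → -10, Gate-2 → -1; maximin = -1.
Column maxima: Route-1 → 0, Route-2 → 3; minimax = 0.
-1 ≠ 0, so there is no saddle point; optimal play is mixed.
Let the inspector play Gate-1 with probability p. Expected payoff against Route-1: 0p + (-1)(1−p) = p − 1; against Route-2: (-10)p + 3(1−p) = −13p + 3.
Setting these equal: p − 1 = −13p + 3 ⇒ 14p = 4 ⇒ p = 2/7, and the value is (1)·(2/7) − 1 = -5/7.
For the smuggler: with q = P(Route-1), equating Gate-1's and Gate-2's payoffs gives 10q − 10 = −4q + 3 ⇒ q = 13/14.

5/7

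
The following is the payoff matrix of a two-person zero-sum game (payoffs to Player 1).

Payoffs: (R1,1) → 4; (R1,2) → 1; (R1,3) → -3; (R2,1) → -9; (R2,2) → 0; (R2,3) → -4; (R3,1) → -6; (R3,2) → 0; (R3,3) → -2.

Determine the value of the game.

-26/11

Row minima: R1 → -3, R2 → -9, R3 → -6; maximin = -3.
Column maxima: 1 → 4, 2 → 1, 3 → -2; minimax = -2.
-3 ≠ -2, so there is no saddle point; optimal play is mixed.
R2 is strictly dominated by R1, so Player 1 never plays it.
2 is strictly dominated by 3 (it gives Player 1 strictly more in every row), so Player 2 never plays it.
On the remaining 2×2 (R1, R3 vs 1, 3):
Let Player 1 play R1 with probability p. Expected payoff against 1: 4p + (-6)(1−p) = 10p − 6; against 3: (-3)p + (-2)(1−p) = −p − 2.
Setting these equal: 10p − 6 = −p − 2 ⇒ 11p = 4 ⇒ p = 4/11, and the value is (10)·(4/11) − 6 = -26/11.
For Player 2: with q = P(1), equating R1's and R3's payoffs gives 7q − 3 = −4q − 2 ⇒ q = 1/11.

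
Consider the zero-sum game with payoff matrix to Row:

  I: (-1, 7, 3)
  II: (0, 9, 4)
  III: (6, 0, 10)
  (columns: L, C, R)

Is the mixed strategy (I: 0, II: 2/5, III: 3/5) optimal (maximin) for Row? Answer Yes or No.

Yes

Against L this mix gives (2/5)·0 + (3/5)·6 = 18/5.
Against C this mix gives (2/5)·9 + (3/5)·0 = 18/5.
Against R this mix gives (2/5)·4 + (3/5)·10 = 38/5.
All of Column's active replies (L, C) yield 18/5, and no column does worse for Row. The mix makes Column indifferent and guarantees 18/5, so it is optimal.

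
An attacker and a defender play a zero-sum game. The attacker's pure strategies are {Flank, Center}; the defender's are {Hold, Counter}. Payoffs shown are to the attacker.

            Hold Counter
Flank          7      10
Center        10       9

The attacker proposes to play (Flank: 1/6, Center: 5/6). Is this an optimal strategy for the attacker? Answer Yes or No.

Against Hold this mix gives (1/6)·7 + (5/6)·10 = 19/2.
Against Counter this mix gives (1/6)·10 + (5/6)·9 = 55/6.
The defender will play Counter, holding the attacker to 55/6. Shifting weight toward the row that does better against Counter would raise this floor (the equalizing mix achieves 37/4 against both Counter and Hold), so the proposed strategy is not optimal.

No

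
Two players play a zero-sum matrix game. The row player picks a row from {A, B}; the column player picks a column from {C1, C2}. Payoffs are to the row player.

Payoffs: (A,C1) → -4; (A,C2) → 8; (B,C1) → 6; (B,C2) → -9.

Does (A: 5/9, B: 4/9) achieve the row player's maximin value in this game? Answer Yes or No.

Against C1 this mix gives (5/9)·(-4) + (4/9)·6 = 4/9.
Against C2 this mix gives (5/9)·8 + (4/9)·(-9) = 4/9.
All of the column player's active replies (C1, C2) yield 4/9, and no column does worse for the row player. The mix makes the column player indifferent and guarantees 4/9, so it is optimal.

Yes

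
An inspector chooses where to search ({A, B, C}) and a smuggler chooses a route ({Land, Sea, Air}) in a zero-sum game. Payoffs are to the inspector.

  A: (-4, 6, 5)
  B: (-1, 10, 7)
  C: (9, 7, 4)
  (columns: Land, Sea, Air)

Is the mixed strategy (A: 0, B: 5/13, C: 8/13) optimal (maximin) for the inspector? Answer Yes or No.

Against Land this mix gives (5/13)·(-1) + (8/13)·9 = 67/13.
Against Sea this mix gives (5/13)·10 + (8/13)·7 = 106/13.
Against Air this mix gives (5/13)·7 + (8/13)·4 = 67/13.
All of the smuggler's active replies (Land, Air) yield 67/13, and no column does worse for the inspector. The mix makes the smuggler indifferent and guarantees 67/13, so it is optimal.

Yes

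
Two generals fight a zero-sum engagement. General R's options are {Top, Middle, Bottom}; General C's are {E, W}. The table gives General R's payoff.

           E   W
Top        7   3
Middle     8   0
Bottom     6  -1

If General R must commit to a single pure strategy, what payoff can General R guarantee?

Row minima: Top → 3, Middle → 0, Bottom → -1.
The best of these is 3.

3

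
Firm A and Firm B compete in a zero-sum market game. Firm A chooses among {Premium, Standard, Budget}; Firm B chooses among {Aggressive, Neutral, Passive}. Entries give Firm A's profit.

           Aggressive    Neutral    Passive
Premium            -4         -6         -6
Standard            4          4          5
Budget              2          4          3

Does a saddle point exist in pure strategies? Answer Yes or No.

Yes

Row minima: Premium → -6, Standard → 4, Budget → 2; maximin = 4.
Column maxima: Aggressive → 4, Neutral → 4, Passive → 5; minimax = 4.
maximin = minimax = 4, so a saddle point exists.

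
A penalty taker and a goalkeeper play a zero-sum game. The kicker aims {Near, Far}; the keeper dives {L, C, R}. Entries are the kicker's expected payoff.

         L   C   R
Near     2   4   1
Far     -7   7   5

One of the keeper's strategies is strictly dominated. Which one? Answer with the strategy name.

C

L holds the kicker's payoff strictly below C in every row: 2 < 4, -7 < 7.
So C is strictly dominated for the keeper.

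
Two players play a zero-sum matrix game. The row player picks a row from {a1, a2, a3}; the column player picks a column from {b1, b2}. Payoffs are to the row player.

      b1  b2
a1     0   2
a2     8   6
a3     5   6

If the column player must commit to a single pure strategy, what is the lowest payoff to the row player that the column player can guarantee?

Column maxima: b1 → 8, b2 → 6.
The smallest of these is 6.

6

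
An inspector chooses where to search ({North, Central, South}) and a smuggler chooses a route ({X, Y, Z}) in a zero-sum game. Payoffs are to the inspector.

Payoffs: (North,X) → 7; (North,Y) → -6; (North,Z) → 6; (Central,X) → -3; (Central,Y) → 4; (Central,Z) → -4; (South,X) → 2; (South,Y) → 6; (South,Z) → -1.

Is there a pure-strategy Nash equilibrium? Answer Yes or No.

Row minima: North → -6, Central → -4, South → -1; maximin = -1.
Column maxima: X → 7, Y → 6, Z → 6; minimax = 6.
-1 ≠ 6, so no pure-strategy equilibrium exists.

No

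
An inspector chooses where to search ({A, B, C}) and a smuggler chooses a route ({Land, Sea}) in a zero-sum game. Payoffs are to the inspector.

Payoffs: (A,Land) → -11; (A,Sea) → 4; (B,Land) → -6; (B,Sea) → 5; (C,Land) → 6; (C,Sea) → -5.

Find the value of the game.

0

Row minima: A → -11, B → -6, C → -5; maximin = -5.
Column maxima: Land → 6, Sea → 5; minimax = 5.
-5 ≠ 5, so there is no saddle point; optimal play is mixed.
A is strictly dominated by B, so the inspector never plays it.
On the remaining 2×2 (B, C vs Land, Sea):
Let the inspector play B with probability p. Expected payoff against Land: (-6)p + 6(1−p) = −12p + 6; against Sea: 5p + (-5)(1−p) = 10p − 5.
Setting these equal: −12p + 6 = 10p − 5 ⇒ −22p = -11 ⇒ p = 1/2, and the value is (-12)·(1/2) + 6 = 0.
For the smuggler: with q = P(Land), equating B's and C's payoffs gives −11q + 5 = 11q − 5 ⇒ q = 5/11.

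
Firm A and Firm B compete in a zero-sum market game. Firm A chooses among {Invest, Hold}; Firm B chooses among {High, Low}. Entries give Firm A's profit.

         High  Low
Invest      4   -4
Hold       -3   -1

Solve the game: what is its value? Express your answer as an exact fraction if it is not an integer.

-8/5

Row minima: Invest → -4, Hold → -3; maximin = -3.
Column maxima: High → 4, Low → -1; minimax = -1.
-3 ≠ -1, so there is no saddle point; optimal play is mixed.
Let Firm A play Invest with probability p. Expected payoff against High: 4p + (-3)(1−p) = 7p − 3; against Low: (-4)p + (-1)(1−p) = −3p − 1.
Setting these equal: 7p − 3 = −3p − 1 ⇒ 10p = 2 ⇒ p = 1/5, and the value is (7)·(1/5) − 3 = -8/5.
For Firm B: with q = P(High), equating Invest's and Hold's payoffs gives 8q − 4 = −2q − 1 ⇒ q = 3/10.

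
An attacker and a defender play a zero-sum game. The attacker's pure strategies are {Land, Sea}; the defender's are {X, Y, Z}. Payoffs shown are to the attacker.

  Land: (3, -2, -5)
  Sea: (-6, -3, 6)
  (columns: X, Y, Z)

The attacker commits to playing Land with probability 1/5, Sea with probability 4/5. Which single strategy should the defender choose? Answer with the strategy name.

If the defender plays X, the attacker's expected payoff is (1/5)·3 + (4/5)·(-6) = -21/5.
If the defender plays Y, the attacker's expected payoff is (1/5)·(-2) + (4/5)·(-3) = -14/5.
If the defender plays Z, the attacker's expected payoff is (1/5)·(-5) + (4/5)·6 = 19/5.
The defender minimizes the attacker's payoff; the smallest is -21/5, so the best response is X.

X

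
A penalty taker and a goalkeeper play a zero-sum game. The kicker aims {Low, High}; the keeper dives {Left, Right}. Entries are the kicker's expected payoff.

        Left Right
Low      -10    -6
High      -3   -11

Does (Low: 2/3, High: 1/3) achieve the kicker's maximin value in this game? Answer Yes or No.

Against Left this mix gives (2/3)·(-10) + (1/3)·(-3) = -23/3.
Against Right this mix gives (2/3)·(-6) + (1/3)·(-11) = -23/3.
All of the keeper's active replies (Left, Right) yield -23/3, and no column does worse for the kicker. The mix makes the keeper indifferent and guarantees -23/3, so it is optimal.

Yes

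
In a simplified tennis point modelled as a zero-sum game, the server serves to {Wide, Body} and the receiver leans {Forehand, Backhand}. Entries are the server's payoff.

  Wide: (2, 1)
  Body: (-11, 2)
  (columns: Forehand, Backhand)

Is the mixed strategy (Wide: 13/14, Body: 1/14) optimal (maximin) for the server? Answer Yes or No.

Against Forehand this mix gives (13/14)·2 + (1/14)·(-11) = 15/14.
Against Backhand this mix gives (13/14)·1 + (1/14)·2 = 15/14.
All of the receiver's active replies (Forehand, Backhand) yield 15/14, and no column does worse for the server. The mix makes the receiver indifferent and guarantees 15/14, so it is optimal.

Yes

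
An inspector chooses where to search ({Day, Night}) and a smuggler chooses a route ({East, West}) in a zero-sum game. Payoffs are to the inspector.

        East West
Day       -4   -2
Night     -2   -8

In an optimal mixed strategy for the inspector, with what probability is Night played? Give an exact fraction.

1/4

Row minima: Day → -4, Night → -8; maximin = -4.
Column maxima: East → -2, West → -2; minimax = -2.
-4 ≠ -2, so there is no saddle point; optimal play is mixed.
Let the inspector play Day with probability p. Expected payoff against East: (-4)p + (-2)(1−p) = −2p − 2; against West: (-2)p + (-8)(1−p) = 6p − 8.
Setting these equal: −2p − 2 = 6p − 8 ⇒ −8p = -6 ⇒ p = 3/4, and the value is (-2)·(3/4) − 2 = -7/2.
For the smuggler: with q = P(East), equating Day's and Night's payoffs gives −2q − 2 = 6q − 8 ⇒ q = 3/4.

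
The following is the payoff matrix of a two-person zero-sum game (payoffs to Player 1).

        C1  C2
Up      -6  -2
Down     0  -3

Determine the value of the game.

Row minima: Up → -6, Down → -3; maximin = -3.
Column maxima: C1 → 0, C2 → -2; minimax = -2.
-3 ≠ -2, so there is no saddle point; optimal play is mixed.
Let Player 1 play Up with probability p. Expected payoff against C1: (-6)p + 0(1−p) = −6p; against C2: (-2)p + (-3)(1−p) = p − 3.
Setting these equal: −6p = p − 3 ⇒ −7p = -3 ⇒ p = 3/7, and the value is (-6)·(3/7) = -18/7.
For Player 2: with q = P(C1), equating Up's and Down's payoffs gives −4q − 2 = 3q − 3 ⇒ q = 1/7.

-18/7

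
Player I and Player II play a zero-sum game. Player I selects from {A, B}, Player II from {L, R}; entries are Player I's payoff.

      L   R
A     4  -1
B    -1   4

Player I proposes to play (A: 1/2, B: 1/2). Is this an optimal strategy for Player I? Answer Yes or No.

Yes

Against L this mix gives (1/2)·4 + (1/2)·(-1) = 3/2.
Against R this mix gives (1/2)·(-1) + (1/2)·4 = 3/2.
All of Player II's active replies (L, R) yield 3/2, and no column does worse for Player I. The mix makes Player II indifferent and guarantees 3/2, so it is optimal.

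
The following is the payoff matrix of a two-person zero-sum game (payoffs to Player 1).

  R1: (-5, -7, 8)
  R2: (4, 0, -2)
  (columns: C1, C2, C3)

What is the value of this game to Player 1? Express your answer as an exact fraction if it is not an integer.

Row minima: R1 → -7, R2 → -2; maximin = -2.
Column maxima: C1 → 4, C2 → 0, C3 → 8; minimax = 0.
-2 ≠ 0, so there is no saddle point; optimal play is mixed.
C1 is strictly dominated by C2 (it gives Player 1 strictly more in every row), so Player 2 never plays it.
On the remaining 2×2 (R1, R2 vs C2, C3):
Let Player 1 play R1 with probability p. Expected payoff against C2: (-7)p + 0(1−p) = −7p; against C3: 8p + (-2)(1−p) = 10p − 2.
Setting these equal: −7p = 10p − 2 ⇒ −17p = -2 ⇒ p = 2/17, and the value is (-7)·(2/17) = -14/17.
For Player 2: with q = P(C2), equating R1's and R2's payoffs gives −15q + 8 = 2q − 2 ⇒ q = 10/17.

-14/17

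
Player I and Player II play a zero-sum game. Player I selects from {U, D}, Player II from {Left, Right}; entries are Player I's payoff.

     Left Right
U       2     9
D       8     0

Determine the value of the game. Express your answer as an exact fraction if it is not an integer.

Row minima: U → 2, D → 0; maximin = 2.
Column maxima: Left → 8, Right → 9; minimax = 8.
2 ≠ 8, so there is no saddle point; optimal play is mixed.
Let Player I play U with probability p. Expected payoff against Left: 2p + 8(1−p) = −6p + 8; against Right: 9p + 0(1−p) = 9p.
Setting these equal: −6p + 8 = 9p ⇒ −15p = -8 ⇒ p = 8/15, and the value is (-6)·(8/15) + 8 = 24/5.
For Player II: with q = P(Left), equating U's and D's payoffs gives −7q + 9 = 8q ⇒ q = 3/5.

24/5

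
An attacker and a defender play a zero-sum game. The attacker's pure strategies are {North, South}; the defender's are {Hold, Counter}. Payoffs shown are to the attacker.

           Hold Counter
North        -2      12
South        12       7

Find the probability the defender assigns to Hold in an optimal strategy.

Row minima: North → -2, South → 7; maximin = 7.
Column maxima: Hold → 12, Counter → 12; minimax = 12.
7 ≠ 12, so there is no saddle point; optimal play is mixed.
Let the attacker play North with probability p. Expected payoff against Hold: (-2)p + 12(1−p) = −14p + 12; against Counter: 12p + 7(1−p) = 5p + 7.
Setting these equal: −14p + 12 = 5p + 7 ⇒ −19p = -5 ⇒ p = 5/19, and the value is (-14)·(5/19) + 12 = 158/19.
For the defender: with q = P(Hold), equating North's and South's payoffs gives −14q + 12 = 5q + 7 ⇒ q = 5/19.

5/19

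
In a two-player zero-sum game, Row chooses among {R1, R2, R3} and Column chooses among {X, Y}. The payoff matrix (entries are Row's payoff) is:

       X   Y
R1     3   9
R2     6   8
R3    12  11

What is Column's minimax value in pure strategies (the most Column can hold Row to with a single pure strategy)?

11

Column maxima: X → 12, Y → 11.
The smallest of these is 11.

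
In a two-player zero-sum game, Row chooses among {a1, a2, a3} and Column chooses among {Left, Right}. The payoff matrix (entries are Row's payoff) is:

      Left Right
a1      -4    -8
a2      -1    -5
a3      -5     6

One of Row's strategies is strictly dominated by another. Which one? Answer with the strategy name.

a1

a2 gives a strictly higher payoff than a1 against every column: -1 > -4, -5 > -8.
So a1 is strictly dominated and Row never plays it.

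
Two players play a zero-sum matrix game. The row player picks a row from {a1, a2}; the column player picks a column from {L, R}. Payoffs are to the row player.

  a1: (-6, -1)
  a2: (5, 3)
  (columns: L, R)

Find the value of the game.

Row minima: a1 → -6, a2 → 3; maximin = 3.
Column maxima: L → 5, R → 3; minimax = 3.
Since maximin = minimax = 3, there is a saddle point and the value is 3.

3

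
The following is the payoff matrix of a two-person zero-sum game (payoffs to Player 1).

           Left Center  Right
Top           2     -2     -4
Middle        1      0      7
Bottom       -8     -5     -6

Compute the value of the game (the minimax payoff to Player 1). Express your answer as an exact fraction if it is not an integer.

Row minima: Top → -4, Middle → 0, Bottom → -8; maximin = 0.
Column maxima: Left → 2, Center → 0, Right → 7; minimax = 0.
Since maximin = minimax = 0, there is a saddle point and the value is 0.

0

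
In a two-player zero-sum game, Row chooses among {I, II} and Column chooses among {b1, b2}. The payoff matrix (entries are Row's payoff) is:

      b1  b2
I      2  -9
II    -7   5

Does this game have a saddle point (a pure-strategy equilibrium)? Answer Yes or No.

Row minima: I → -9, II → -7; maximin = -7.
Column maxima: b1 → 2, b2 → 5; minimax = 2.
-7 ≠ 2, so no pure-strategy equilibrium exists.

No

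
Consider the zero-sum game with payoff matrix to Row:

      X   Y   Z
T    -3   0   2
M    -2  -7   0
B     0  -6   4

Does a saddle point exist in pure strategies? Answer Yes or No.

Row minima: T → -3, M → -7, B → -6; maximin = -3.
Column maxima: X → 0, Y → 0, Z → 4; minimax = 0.
-3 ≠ 0, so no pure-strategy equilibrium exists.

No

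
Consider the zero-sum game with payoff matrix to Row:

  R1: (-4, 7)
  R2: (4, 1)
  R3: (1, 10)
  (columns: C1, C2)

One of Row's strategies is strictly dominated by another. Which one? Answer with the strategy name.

R1

R3 gives a strictly higher payoff than R1 against every column: 1 > -4, 10 > 7.
So R1 is strictly dominated and Row never plays it.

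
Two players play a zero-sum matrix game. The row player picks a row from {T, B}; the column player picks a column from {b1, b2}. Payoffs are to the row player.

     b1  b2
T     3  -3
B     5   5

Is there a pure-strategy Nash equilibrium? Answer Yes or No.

Row minima: T → -3, B → 5; maximin = 5.
Column maxima: b1 → 5, b2 → 5; minimax = 5.
maximin = minimax = 5, so a saddle point exists.

Yes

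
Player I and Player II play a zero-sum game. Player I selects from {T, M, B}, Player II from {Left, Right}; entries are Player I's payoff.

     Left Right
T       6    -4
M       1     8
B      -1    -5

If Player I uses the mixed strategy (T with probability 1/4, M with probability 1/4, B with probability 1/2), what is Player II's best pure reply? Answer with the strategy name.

Right

If Player II plays Left, Player I's expected payoff is (1/4)·6 + (1/4)·1 + (1/2)·(-1) = 5/4.
If Player II plays Right, Player I's expected payoff is (1/4)·(-4) + (1/4)·8 + (1/2)·(-5) = -3/2.
Player II minimizes Player I's payoff; the smallest is -3/2, so the best response is Right.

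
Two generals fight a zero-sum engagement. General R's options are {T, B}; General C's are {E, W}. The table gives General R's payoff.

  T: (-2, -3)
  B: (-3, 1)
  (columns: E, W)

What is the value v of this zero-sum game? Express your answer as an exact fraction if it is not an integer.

-11/5

Row minima: T → -3, B → -3; maximin = -3.
Column maxima: E → -2, W → 1; minimax = -2.
-3 ≠ -2, so there is no saddle point; optimal play is mixed.
Let General R play T with probability p. Expected payoff against E: (-2)p + (-3)(1−p) = p − 3; against W: (-3)p + 1(1−p) = −4p + 1.
Setting these equal: p − 3 = −4p + 1 ⇒ 5p = 4 ⇒ p = 4/5, and the value is (1)·(4/5) − 3 = -11/5.
For General C: with q = P(E), equating T's and B's payoffs gives q − 3 = −4q + 1 ⇒ q = 4/5.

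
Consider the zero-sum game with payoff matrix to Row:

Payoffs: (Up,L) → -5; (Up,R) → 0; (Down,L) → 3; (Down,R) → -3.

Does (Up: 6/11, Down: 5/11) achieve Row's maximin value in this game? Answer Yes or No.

Yes

Against L this mix gives (6/11)·(-5) + (5/11)·3 = -15/11.
Against R this mix gives (6/11)·0 + (5/11)·(-3) = -15/11.
All of Column's active replies (L, R) yield -15/11, and no column does worse for Row. The mix makes Column indifferent and guarantees -15/11, so it is optimal.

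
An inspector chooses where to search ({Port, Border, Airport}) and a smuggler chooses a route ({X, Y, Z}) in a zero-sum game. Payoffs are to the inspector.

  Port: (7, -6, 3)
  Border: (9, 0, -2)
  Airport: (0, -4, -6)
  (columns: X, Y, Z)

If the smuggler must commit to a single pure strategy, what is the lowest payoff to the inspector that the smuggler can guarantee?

Column maxima: X → 9, Y → 0, Z → 3.
The smallest of these is 0.

0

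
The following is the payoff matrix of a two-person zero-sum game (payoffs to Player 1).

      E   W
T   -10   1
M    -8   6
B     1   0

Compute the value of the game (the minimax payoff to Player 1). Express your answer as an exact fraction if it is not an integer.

2/5

Row minima: T → -10, M → -8, B → 0; maximin = 0.
Column maxima: E → 1, W → 6; minimax = 1.
0 ≠ 1, so there is no saddle point; optimal play is mixed.
T is strictly dominated by M, so Player 1 never plays it.
On the remaining 2×2 (M, B vs E, W):
Let Player 1 play M with probability p. Expected payoff against E: (-8)p + 1(1−p) = −9p + 1; against W: 6p + 0(1−p) = 6p.
Setting these equal: −9p + 1 = 6p ⇒ −15p = -1 ⇒ p = 1/15, and the value is (-9)·(1/15) + 1 = 2/5.
For Player 2: with q = P(E), equating M's and B's payoffs gives −14q + 6 = q ⇒ q = 2/5.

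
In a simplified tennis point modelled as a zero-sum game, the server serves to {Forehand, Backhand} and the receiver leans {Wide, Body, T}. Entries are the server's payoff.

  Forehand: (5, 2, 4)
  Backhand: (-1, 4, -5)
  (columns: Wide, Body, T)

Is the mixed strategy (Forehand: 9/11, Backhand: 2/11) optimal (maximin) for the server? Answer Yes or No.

Yes

Against Wide this mix gives (9/11)·5 + (2/11)·(-1) = 43/11.
Against Body this mix gives (9/11)·2 + (2/11)·4 = 26/11.
Against T this mix gives (9/11)·4 + (2/11)·(-5) = 26/11.
All of the receiver's active replies (Body, T) yield 26/11, and no column does worse for the server. The mix makes the receiver indifferent and guarantees 26/11, so it is optimal.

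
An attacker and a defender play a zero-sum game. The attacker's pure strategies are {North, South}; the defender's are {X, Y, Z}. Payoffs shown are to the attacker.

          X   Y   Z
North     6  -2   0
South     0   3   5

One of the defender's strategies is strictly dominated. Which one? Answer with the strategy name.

Y holds the attacker's payoff strictly below Z in every row: -2 < 0, 3 < 5.
So Z is strictly dominated for the defender.

Z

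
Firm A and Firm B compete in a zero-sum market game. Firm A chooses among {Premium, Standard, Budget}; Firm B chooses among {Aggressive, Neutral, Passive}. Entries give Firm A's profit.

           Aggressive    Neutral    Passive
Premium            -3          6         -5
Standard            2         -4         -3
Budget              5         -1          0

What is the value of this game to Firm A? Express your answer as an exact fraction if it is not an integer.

-5/12

Row minima: Premium → -5, Standard → -4, Budget → -1; maximin = -1.
Column maxima: Aggressive → 5, Neutral → 6, Passive → 0; minimax = 0.
-1 ≠ 0, so there is no saddle point; optimal play is mixed.
Standard is strictly dominated by Budget, so Firm A never plays it.
Aggressive is strictly dominated by Passive (it gives Firm A strictly more in every row), so Firm B never plays it.
On the remaining 2×2 (Premium, Budget vs Neutral, Passive):
Let Firm A play Premium with probability p. Expected payoff against Neutral: 6p + (-1)(1−p) = 7p − 1; against Passive: (-5)p + 0(1−p) = −5p.
Setting these equal: 7p − 1 = −5p ⇒ 12p = 1 ⇒ p = 1/12, and the value is (7)·(1/12) − 1 = -5/12.
For Firm B: with q = P(Neutral), equating Premium's and Budget's payoffs gives 11q − 5 = −q ⇒ q = 5/12.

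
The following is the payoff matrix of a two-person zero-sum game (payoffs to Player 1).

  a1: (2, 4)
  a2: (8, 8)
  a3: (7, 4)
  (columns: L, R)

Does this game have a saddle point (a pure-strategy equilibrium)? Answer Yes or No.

Row minima: a1 → 2, a2 → 8, a3 → 4; maximin = 8.
Column maxima: L → 8, R → 8; minimax = 8.
maximin = minimax = 8, so a saddle point exists.

Yes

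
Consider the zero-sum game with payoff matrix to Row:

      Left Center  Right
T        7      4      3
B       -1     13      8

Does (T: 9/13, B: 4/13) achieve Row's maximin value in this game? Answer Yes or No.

Against Left this mix gives (9/13)·7 + (4/13)·(-1) = 59/13.
Against Center this mix gives (9/13)·4 + (4/13)·13 = 88/13.
Against Right this mix gives (9/13)·3 + (4/13)·8 = 59/13.
All of Column's active replies (Left, Right) yield 59/13, and no column does worse for Row. The mix makes Column indifferent and guarantees 59/13, so it is optimal.

Yes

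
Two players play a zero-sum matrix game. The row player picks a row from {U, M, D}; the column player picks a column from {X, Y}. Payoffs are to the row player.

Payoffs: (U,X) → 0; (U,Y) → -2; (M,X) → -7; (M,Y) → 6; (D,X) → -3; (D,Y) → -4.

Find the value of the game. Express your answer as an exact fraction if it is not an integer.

Row minima: U → -2, M → -7, D → -4; maximin = -2.
Column maxima: X → 0, Y → 6; minimax = 0.
-2 ≠ 0, so there is no saddle point; optimal play is mixed.
D is strictly dominated by U, so the row player never plays it.
On the remaining 2×2 (U, M vs X, Y):
Let the row player play U with probability p. Expected payoff against X: 0p + (-7)(1−p) = 7p − 7; against Y: (-2)p + 6(1−p) = −8p + 6.
Setting these equal: 7p − 7 = −8p + 6 ⇒ 15p = 13 ⇒ p = 13/15, and the value is (7)·(13/15) − 7 = -14/15.
For the column player: with q = P(X), equating U's and M's payoffs gives 2q − 2 = −13q + 6 ⇒ q = 8/15.

-14/15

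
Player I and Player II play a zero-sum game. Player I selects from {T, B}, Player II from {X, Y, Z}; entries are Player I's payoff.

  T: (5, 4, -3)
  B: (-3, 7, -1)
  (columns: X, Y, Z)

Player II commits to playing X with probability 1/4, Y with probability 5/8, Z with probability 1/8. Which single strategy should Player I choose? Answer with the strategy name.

Expected payoff of T: (1/4)·5 + (5/8)·4 + (1/8)·(-3) = 27/8.
Expected payoff of B: (1/4)·(-3) + (5/8)·7 + (1/8)·(-1) = 7/2.
The largest is 7/2, so Player I's best response is B.

B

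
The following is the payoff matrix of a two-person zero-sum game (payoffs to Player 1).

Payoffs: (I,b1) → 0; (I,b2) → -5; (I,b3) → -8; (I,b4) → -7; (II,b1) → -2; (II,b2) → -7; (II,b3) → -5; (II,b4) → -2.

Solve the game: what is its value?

-31/5

Row minima: I → -8, II → -7; maximin = -7.
Column maxima: b1 → 0, b2 → -5, b3 → -5, b4 → -2; minimax = -5.
-7 ≠ -5, so there is no saddle point; optimal play is mixed.
b1 is strictly dominated by b2 (it gives Player 1 strictly more in every row), so Player 2 never plays it.
b4 is strictly dominated by b3 (it gives Player 1 strictly more in every row), so Player 2 never plays it.
On the remaining 2×2 (I, II vs b2, b3):
Let Player 1 play I with probability p. Expected payoff against b2: (-5)p + (-7)(1−p) = 2p − 7; against b3: (-8)p + (-5)(1−p) = −3p − 5.
Setting these equal: 2p − 7 = −3p − 5 ⇒ 5p = 2 ⇒ p = 2/5, and the value is (2)·(2/5) − 7 = -31/5.
For Player 2: with q = P(b2), equating I's and II's payoffs gives 3q − 8 = −2q − 5 ⇒ q = 3/5.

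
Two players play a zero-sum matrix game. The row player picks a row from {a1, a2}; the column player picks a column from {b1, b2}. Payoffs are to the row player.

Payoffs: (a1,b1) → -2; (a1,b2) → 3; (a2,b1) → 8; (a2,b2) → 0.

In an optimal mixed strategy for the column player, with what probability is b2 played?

10/13

Row minima: a1 → -2, a2 → 0; maximin = 0.
Column maxima: b1 → 8, b2 → 3; minimax = 3.
0 ≠ 3, so there is no saddle point; optimal play is mixed.
Let the row player play a1 with probability p. Expected payoff against b1: (-2)p + 8(1−p) = −10p + 8; against b2: 3p + 0(1−p) = 3p.
Setting these equal: −10p + 8 = 3p ⇒ −13p = -8 ⇒ p = 8/13, and the value is (-10)·(8/13) + 8 = 24/13.
For the column player: with q = P(b1), equating a1's and a2's payoffs gives −5q + 3 = 8q ⇒ q = 3/13.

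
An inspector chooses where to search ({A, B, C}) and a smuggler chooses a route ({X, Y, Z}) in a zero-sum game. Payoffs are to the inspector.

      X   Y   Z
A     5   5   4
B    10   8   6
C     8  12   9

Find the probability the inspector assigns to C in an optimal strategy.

Row minima: A → 4, B → 6, C → 8; maximin = 8.
Column maxima: X → 10, Y → 12, Z → 9; minimax = 9.
8 ≠ 9, so there is no saddle point; optimal play is mixed.
A is strictly dominated by B, so the inspector never plays it.
Y is strictly dominated by Z (it gives the inspector strictly more in every row), so the smuggler never plays it.
On the remaining 2×2 (B, C vs X, Z):
Let the inspector play B with probability p. Expected payoff against X: 10p + 8(1−p) = 2p + 8; against Z: 6p + 9(1−p) = −3p + 9.
Setting these equal: 2p + 8 = −3p + 9 ⇒ 5p = 1 ⇒ p = 1/5, and the value is (2)·(1/5) + 8 = 42/5.
For the smuggler: with q = P(X), equating B's and C's payoffs gives 4q + 6 = −q + 9 ⇒ q = 3/5.

4/5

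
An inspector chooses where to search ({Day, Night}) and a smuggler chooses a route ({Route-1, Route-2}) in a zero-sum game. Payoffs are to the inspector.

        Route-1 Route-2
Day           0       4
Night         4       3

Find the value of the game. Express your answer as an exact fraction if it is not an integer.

16/5

Row minima: Day → 0, Night → 3; maximin = 3.
Column maxima: Route-1 → 4, Route-2 → 4; minimax = 4.
3 ≠ 4, so there is no saddle point; optimal play is mixed.
Let the inspector play Day with probability p. Expected payoff against Route-1: 0p + 4(1−p) = −4p + 4; against Route-2: 4p + 3(1−p) = p + 3.
Setting these equal: −4p + 4 = p + 3 ⇒ −5p = -1 ⇒ p = 1/5, and the value is (-4)·(1/5) + 4 = 16/5.
For the smuggler: with q = P(Route-1), equating Day's and Night's payoffs gives −4q + 4 = q + 3 ⇒ q = 1/5.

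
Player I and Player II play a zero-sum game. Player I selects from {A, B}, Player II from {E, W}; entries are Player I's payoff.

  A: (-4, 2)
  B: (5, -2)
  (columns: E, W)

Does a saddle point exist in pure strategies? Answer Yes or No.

No

Row minima: A → -4, B → -2; maximin = -2.
Column maxima: E → 5, W → 2; minimax = 2.
-2 ≠ 2, so no pure-strategy equilibrium exists.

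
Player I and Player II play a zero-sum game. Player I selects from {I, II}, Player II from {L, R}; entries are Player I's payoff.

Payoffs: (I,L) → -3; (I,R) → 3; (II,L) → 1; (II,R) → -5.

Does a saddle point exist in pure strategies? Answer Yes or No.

Row minima: I → -3, II → -5; maximin = -3.
Column maxima: L → 1, R → 3; minimax = 1.
-3 ≠ 1, so no pure-strategy equilibrium exists.

No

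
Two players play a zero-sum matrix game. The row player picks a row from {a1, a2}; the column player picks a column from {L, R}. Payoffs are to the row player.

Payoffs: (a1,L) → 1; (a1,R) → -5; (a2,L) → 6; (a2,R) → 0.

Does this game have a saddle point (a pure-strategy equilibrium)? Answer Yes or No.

Yes

Row minima: a1 → -5, a2 → 0; maximin = 0.
Column maxima: L → 6, R → 0; minimax = 0.
maximin = minimax = 0, so a saddle point exists.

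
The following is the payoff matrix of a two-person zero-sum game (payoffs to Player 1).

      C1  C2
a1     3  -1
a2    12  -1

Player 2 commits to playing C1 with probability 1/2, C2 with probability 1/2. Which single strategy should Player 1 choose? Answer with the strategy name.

Expected payoff of a1: (1/2)·3 + (1/2)·(-1) = 1.
Expected payoff of a2: (1/2)·12 + (1/2)·(-1) = 11/2.
The largest is 11/2, so Player 1's best response is a2.

a2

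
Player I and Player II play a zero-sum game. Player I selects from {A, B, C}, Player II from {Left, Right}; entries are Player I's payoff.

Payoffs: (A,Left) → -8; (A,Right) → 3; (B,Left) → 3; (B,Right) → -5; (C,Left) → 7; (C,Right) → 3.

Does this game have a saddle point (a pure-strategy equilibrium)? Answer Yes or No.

Yes

Row minima: A → -8, B → -5, C → 3; maximin = 3.
Column maxima: Left → 7, Right → 3; minimax = 3.
maximin = minimax = 3, so a saddle point exists.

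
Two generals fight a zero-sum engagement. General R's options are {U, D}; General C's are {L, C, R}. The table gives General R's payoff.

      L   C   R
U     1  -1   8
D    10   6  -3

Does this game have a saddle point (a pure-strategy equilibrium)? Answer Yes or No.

No

Row minima: U → -1, D → -3; maximin = -1.
Column maxima: L → 10, C → 6, R → 8; minimax = 6.
-1 ≠ 6, so no pure-strategy equilibrium exists.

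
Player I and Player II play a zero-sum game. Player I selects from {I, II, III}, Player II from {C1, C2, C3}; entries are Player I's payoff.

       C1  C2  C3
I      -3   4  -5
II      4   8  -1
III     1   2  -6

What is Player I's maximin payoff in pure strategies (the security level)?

Row minima: I → -5, II → -1, III → -6.
The best of these is -1.

-1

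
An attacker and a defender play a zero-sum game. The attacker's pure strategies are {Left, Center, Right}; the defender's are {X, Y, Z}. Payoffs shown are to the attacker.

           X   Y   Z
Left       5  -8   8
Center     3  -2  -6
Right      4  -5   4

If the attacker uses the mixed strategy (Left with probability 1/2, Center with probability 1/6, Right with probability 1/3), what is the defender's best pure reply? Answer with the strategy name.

If the defender plays X, the attacker's expected payoff is (1/2)·5 + (1/6)·3 + (1/3)·4 = 13/3.
If the defender plays Y, the attacker's expected payoff is (1/2)·(-8) + (1/6)·(-2) + (1/3)·(-5) = -6.
If the defender plays Z, the attacker's expected payoff is (1/2)·8 + (1/6)·(-6) + (1/3)·4 = 13/3.
The defender minimizes the attacker's payoff; the smallest is -6, so the best response is Y.

Y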